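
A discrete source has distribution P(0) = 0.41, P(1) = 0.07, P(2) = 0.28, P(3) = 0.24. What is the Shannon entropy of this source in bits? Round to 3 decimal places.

1.804 bits

H = −Σ pᵢ log₂ pᵢ.
−0.41·log₂(0.41) = 0.5274
−0.07·log₂(0.07) = 0.2686
−0.28·log₂(0.28) = 0.5142
−0.24·log₂(0.24) = 0.4941
Sum ≈ 1.8043 → 1.804 bits.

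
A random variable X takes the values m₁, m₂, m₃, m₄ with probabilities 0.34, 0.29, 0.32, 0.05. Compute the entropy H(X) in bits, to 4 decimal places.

1.7892 bits

H = −Σ pᵢ log₂ pᵢ.
−0.34·log₂(0.34) = 0.5292
−0.29·log₂(0.29) = 0.5179
−0.32·log₂(0.32) = 0.5260
−0.05·log₂(0.05) = 0.2161
Sum ≈ 1.7892 → 1.7892 bits.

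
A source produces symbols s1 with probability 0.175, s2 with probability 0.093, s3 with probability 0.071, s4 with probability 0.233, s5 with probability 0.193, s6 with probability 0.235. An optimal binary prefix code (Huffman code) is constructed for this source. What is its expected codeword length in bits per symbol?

2.503 bits/symbol

Repeatedly combine the two least-probable nodes; the expected code length is the sum of the merged weights.
merge 71/1000 + 93/1000 → 41/250
merge 41/250 + 7/40 → 339/1000
merge 193/1000 + 233/1000 → 213/500
merge 47/200 + 339/1000 → 287/500
merge 213/500 + 287/500 → 1
L = 41/250 + 339/1000 + 213/500 + 287/500 + 1 = 2503/1000 = 2.503 bits/symbol.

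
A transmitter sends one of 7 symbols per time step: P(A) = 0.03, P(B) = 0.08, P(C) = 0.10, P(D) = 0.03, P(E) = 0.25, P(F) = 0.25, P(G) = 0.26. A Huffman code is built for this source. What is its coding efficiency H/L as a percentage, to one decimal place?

99.7%

Entropy H = −Σ p log₂ p ≈ 2.4325 bits.
Huffman merges: 3/100+3/100→3/50; 3/50+2/25→7/50; 1/10+7/50→6/25; 6/25+1/4→49/100; 1/4+13/50→51/100; 49/100+51/100→1. L = 61/25 ≈ 2.4400.
Efficiency = H/L = 2.4325/2.4400 = 99.7%.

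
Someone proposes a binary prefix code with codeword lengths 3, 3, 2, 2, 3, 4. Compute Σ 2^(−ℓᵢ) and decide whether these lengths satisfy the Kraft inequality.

With common denominator 2^4 = 16: Σ 2^(−ℓᵢ) = 2/16 + 2/16 + 4/16 + 4/16 + 2/16 + 1/16 = 15/16 = 0.9375.
Kraft's inequality requires Σ ≤ 1; here Σ = 0.9375 ≤ 1, so such a prefix code exists.

0.9375; yes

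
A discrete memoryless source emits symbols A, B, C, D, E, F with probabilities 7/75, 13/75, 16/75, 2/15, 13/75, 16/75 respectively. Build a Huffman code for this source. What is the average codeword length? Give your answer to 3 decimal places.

Repeatedly combine the two least-probable nodes; the expected code length is the sum of the merged weights.
merge 7/75 + 2/15 → 17/75
merge 13/75 + 13/75 → 26/75
merge 16/75 + 16/75 → 32/75
merge 17/75 + 26/75 → 43/75
merge 32/75 + 43/75 → 1
L = 17/75 + 26/75 + 32/75 + 43/75 + 1 = 193/75 ≈ 2.573 bits/symbol.

2.573 bits/symbol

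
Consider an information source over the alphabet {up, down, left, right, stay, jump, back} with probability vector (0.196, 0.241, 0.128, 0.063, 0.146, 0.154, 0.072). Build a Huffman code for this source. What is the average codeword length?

Repeatedly combine the two least-probable nodes; the expected code length is the sum of the merged weights.
merge 63/1000 + 9/125 → 27/200
merge 16/125 + 27/200 → 263/1000
merge 73/500 + 77/500 → 3/10
merge 49/250 + 241/1000 → 437/1000
merge 263/1000 + 3/10 → 563/1000
merge 437/1000 + 563/1000 → 1
L = 27/200 + 263/1000 + 3/10 + 437/1000 + 563/1000 + 1 = 1349/500 = 2.698 bits/symbol.

2.698 bits/symbol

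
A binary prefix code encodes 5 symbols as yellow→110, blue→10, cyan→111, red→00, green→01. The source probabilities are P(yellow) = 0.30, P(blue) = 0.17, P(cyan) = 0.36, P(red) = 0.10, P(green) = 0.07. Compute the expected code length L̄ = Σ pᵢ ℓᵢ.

L̄ = Σ pᵢ·ℓᵢ = 0.30·3 + 0.17·2 + 0.36·3 + 0.10·2 + 0.07·2 = 2.66 bits/symbol.

2.66 bits/symbol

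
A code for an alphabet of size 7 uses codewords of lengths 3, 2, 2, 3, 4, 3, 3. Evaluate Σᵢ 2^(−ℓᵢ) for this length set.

With common denominator 2^4 = 16: Σ 2^(−ℓᵢ) = 2/16 + 4/16 + 4/16 + 2/16 + 1/16 + 2/16 + 2/16 = 17/16 = 1.0625.

1.0625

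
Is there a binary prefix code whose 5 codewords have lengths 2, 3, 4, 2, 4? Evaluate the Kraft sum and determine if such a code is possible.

0.75; yes

With common denominator 2^4 = 16: Σ 2^(−ℓᵢ) = 4/16 + 2/16 + 1/16 + 4/16 + 1/16 = 12/16 = 0.75.
Kraft's inequality requires Σ ≤ 1; here Σ = 0.75 ≤ 1, so such a prefix code exists.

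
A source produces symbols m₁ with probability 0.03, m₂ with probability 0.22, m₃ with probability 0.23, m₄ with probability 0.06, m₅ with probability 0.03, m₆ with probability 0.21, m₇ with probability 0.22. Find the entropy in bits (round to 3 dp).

2.469 bits

H = −Σ pᵢ log₂ pᵢ.
−0.03·log₂(0.03) = 0.1518
−0.22·log₂(0.22) = 0.4806
−0.23·log₂(0.23) = 0.4877
−0.06·log₂(0.06) = 0.2435
−0.03·log₂(0.03) = 0.1518
−0.21·log₂(0.21) = 0.4728
−0.22·log₂(0.22) = 0.4806
Sum ≈ 2.4687 → 2.469 bits.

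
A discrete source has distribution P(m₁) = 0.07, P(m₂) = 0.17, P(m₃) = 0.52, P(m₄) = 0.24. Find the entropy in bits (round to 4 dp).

H = −Σ pᵢ log₂ pᵢ.
−0.07·log₂(0.07) = 0.2686
−0.17·log₂(0.17) = 0.4346
−0.52·log₂(0.52) = 0.4906
−0.24·log₂(0.24) = 0.4941
Sum ≈ 1.6879 → 1.6879 bits.

1.6879 bits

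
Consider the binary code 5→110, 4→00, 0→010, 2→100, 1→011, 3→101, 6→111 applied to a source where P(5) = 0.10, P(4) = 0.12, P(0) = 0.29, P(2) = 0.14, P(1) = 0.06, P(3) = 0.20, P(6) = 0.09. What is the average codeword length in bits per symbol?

L̄ = Σ pᵢ·ℓᵢ = 0.10·3 + 0.12·2 + 0.29·3 + 0.14·3 + 0.06·3 + 0.20·3 + 0.09·3 = 2.88 bits/symbol.

2.88 bits/symbol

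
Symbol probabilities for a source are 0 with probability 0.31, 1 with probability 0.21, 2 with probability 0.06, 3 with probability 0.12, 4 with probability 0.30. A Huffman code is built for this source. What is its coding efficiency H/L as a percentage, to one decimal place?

97.6%

Entropy H = −Σ p log₂ p ≈ 2.1283 bits.
Huffman merges: 3/50+3/25→9/50; 9/50+21/100→39/100; 3/10+31/100→61/100; 39/100+61/100→1. L = 109/50 ≈ 2.1800.
Efficiency = H/L = 2.1283/2.1800 = 97.6%.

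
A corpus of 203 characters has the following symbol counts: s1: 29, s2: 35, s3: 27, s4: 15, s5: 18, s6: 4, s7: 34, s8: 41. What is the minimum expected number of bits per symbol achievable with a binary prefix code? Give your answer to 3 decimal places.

2.892 bits/symbol

Probabilities are the counts divided by 203.
Repeatedly combine the two least-probable nodes; the expected code length is the sum of the merged weights.
merge 4/203 + 15/203 → 19/203
merge 18/203 + 19/203 → 37/203
merge 27/203 + 1/7 → 8/29
merge 34/203 + 5/29 → 69/203
merge 37/203 + 41/203 → 78/203
merge 8/29 + 69/203 → 125/203
merge 78/203 + 125/203 → 1
L = 19/203 + 37/203 + 8/29 + 69/203 + 78/203 + 125/203 + 1 = 587/203 ≈ 2.892 bits/symbol.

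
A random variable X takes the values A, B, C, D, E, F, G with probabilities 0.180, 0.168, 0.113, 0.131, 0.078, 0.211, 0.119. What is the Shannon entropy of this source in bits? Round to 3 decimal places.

H = −Σ pᵢ log₂ pᵢ.
−0.180·log₂(0.180) = 0.4453
−0.168·log₂(0.168) = 0.4323
−0.113·log₂(0.113) = 0.3555
−0.131·log₂(0.131) = 0.3841
−0.078·log₂(0.078) = 0.2871
−0.211·log₂(0.211) = 0.4736
−0.119·log₂(0.119) = 0.3654
Sum ≈ 2.7434 → 2.743 bits.

2.743 bits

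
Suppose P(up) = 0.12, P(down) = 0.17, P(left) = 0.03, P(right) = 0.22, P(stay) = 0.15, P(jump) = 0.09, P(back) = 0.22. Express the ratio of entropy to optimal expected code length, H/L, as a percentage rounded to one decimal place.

98.4%

Entropy H = −Σ p log₂ p ≈ 2.6378 bits.
Huffman merges: 3/100+9/100→3/25; 3/25+3/25→6/25; 3/20+17/100→8/25; 11/50+11/50→11/25; 6/25+8/25→14/25; 11/25+14/25→1. L = 67/25 ≈ 2.6800.
Efficiency = H/L = 2.6378/2.6800 = 98.4%.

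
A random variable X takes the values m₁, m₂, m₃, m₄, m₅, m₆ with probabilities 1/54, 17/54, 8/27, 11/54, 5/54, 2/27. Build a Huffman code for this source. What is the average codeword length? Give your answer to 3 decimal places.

2.278 bits/symbol

Repeatedly combine the two least-probable nodes; the expected code length is the sum of the merged weights.
merge 1/54 + 2/27 → 5/54
merge 5/54 + 5/54 → 5/27
merge 5/27 + 11/54 → 7/18
merge 8/27 + 17/54 → 11/18
merge 7/18 + 11/18 → 1
L = 5/54 + 5/27 + 7/18 + 11/18 + 1 = 41/18 ≈ 2.278 bits/symbol.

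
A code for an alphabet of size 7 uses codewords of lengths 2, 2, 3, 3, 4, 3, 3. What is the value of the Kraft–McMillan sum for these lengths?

1.0625

With common denominator 2^4 = 16: Σ 2^(−ℓᵢ) = 4/16 + 4/16 + 2/16 + 2/16 + 1/16 + 2/16 + 2/16 = 17/16 = 1.0625.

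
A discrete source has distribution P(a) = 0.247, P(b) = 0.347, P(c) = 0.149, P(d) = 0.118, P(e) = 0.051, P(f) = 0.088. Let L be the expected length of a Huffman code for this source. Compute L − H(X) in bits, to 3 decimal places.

0.067 bits

Entropy H = −Σ p log₂ p ≈ 2.3287 bits.
Huffman merges: 51/1000+11/125→139/1000; 59/500+139/1000→257/1000; 149/1000+247/1000→99/250; 257/1000+347/1000→151/250; 99/250+151/250→1. L = 599/250 ≈ 2.3960.
L − H = 2.3960 − 2.3287 = 0.067 bits.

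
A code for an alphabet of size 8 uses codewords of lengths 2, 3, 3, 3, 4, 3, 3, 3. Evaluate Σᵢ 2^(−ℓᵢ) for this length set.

With common denominator 2^4 = 16: Σ 2^(−ℓᵢ) = 4/16 + 2/16 + 2/16 + 2/16 + 1/16 + 2/16 + 2/16 + 2/16 = 17/16 = 1.0625.

1.0625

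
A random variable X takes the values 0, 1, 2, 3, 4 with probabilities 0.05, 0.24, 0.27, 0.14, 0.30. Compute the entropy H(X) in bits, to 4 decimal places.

2.1385 bits

H = −Σ pᵢ log₂ pᵢ.
−0.05·log₂(0.05) = 0.2161
−0.24·log₂(0.24) = 0.4941
−0.27·log₂(0.27) = 0.5100
−0.14·log₂(0.14) = 0.3971
−0.30·log₂(0.30) = 0.5211
Sum ≈ 2.1385 → 2.1385 bits.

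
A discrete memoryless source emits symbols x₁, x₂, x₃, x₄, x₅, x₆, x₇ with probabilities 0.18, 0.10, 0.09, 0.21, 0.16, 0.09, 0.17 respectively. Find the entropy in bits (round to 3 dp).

2.733 bits

H = −Σ pᵢ log₂ pᵢ.
−0.18·log₂(0.18) = 0.4453
−0.10·log₂(0.10) = 0.3322
−0.09·log₂(0.09) = 0.3127
−0.21·log₂(0.21) = 0.4728
−0.16·log₂(0.16) = 0.4230
−0.09·log₂(0.09) = 0.3127
−0.17·log₂(0.17) = 0.4346
Sum ≈ 2.7332 → 2.733 bits.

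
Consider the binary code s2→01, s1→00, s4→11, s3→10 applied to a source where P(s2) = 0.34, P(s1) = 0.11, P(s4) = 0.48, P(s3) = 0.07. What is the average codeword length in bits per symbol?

L̄ = Σ pᵢ·ℓᵢ = 0.34·2 + 0.11·2 + 0.48·2 + 0.07·2 = 2 bits/symbol.

2 bits/symbol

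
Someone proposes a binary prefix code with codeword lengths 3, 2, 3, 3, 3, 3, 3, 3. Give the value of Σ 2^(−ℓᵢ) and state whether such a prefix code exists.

With common denominator 2^3 = 8: Σ 2^(−ℓᵢ) = 1/8 + 2/8 + 1/8 + 1/8 + 1/8 + 1/8 + 1/8 + 1/8 = 9/8 = 1.125.
Kraft's inequality requires Σ ≤ 1; here Σ = 1.125 > 1, so no such prefix code exists.

1.125; no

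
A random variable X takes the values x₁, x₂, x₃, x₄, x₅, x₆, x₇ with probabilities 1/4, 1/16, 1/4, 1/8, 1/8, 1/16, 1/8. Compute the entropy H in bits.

2.625 bits

Each probability is a power of 1/2, so log₂(1/p) is an integer.
H = Σ p·log₂(1/p) = 1/4·2 + 1/16·4 + 1/4·2 + 1/8·3 + 1/8·3 + 1/16·4 + 1/8·3 = 2.625 bits.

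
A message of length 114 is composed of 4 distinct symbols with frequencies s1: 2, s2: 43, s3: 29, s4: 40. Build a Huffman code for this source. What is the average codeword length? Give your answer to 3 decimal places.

1.895 bits/symbol

Probabilities are the counts divided by 114.
Repeatedly combine the two least-probable nodes; the expected code length is the sum of the merged weights.
merge 1/57 + 29/114 → 31/114
merge 31/114 + 20/57 → 71/114
merge 43/114 + 71/114 → 1
L = 31/114 + 71/114 + 1 = 36/19 ≈ 1.895 bits/symbol.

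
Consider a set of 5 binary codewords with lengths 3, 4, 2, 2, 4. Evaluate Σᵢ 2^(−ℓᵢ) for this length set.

With common denominator 2^4 = 16: Σ 2^(−ℓᵢ) = 2/16 + 1/16 + 4/16 + 4/16 + 1/16 = 12/16 = 0.75.

0.75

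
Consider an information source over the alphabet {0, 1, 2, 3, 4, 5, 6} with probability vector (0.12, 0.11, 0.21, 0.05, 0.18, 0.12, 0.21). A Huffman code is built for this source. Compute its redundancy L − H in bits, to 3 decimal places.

Entropy H = −Σ p log₂ p ≈ 2.6915 bits.
Huffman merges: 1/20+11/100→4/25; 3/25+3/25→6/25; 4/25+9/50→17/50; 21/100+21/100→21/50; 6/25+17/50→29/50; 21/50+29/50→1. L = 137/50 ≈ 2.7400.
L − H = 2.7400 − 2.6915 = 0.049 bits.

0.049 bits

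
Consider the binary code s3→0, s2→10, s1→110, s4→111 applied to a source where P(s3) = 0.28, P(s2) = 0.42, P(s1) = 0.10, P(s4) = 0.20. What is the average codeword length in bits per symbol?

2.02 bits/symbol

L̄ = Σ pᵢ·ℓᵢ = 0.28·1 + 0.42·2 + 0.10·3 + 0.20·3 = 2.02 bits/symbol.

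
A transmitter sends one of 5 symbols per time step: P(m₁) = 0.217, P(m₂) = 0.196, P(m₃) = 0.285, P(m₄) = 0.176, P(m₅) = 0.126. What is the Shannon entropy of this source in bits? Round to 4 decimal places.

2.2729 bits

H = −Σ pᵢ log₂ pᵢ.
−0.217·log₂(0.217) = 0.4783
−0.196·log₂(0.196) = 0.4608
−0.285·log₂(0.285) = 0.5161
−0.176·log₂(0.176) = 0.4411
−0.126·log₂(0.126) = 0.3766
Sum ≈ 2.2729 → 2.2729 bits.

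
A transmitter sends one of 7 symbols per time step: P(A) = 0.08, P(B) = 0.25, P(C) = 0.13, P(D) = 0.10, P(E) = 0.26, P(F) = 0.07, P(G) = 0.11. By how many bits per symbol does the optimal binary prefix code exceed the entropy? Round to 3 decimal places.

Entropy H = −Σ p log₂ p ≈ 2.6305 bits.
Huffman merges: 7/100+2/25→3/20; 1/10+11/100→21/100; 13/100+3/20→7/25; 21/100+1/4→23/50; 13/50+7/25→27/50; 23/50+27/50→1. L = 66/25 ≈ 2.6400.
L − H = 2.6400 − 2.6305 = 0.010 bits.

0.010 bits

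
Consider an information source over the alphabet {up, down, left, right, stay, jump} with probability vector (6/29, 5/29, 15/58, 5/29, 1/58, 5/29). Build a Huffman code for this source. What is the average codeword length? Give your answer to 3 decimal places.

Repeatedly combine the two least-probable nodes; the expected code length is the sum of the merged weights.
merge 1/58 + 5/29 → 11/58
merge 5/29 + 5/29 → 10/29
merge 11/58 + 6/29 → 23/58
merge 15/58 + 10/29 → 35/58
merge 23/58 + 35/58 → 1
L = 11/58 + 10/29 + 23/58 + 35/58 + 1 = 147/58 ≈ 2.534 bits/symbol.

2.534 bits/symbol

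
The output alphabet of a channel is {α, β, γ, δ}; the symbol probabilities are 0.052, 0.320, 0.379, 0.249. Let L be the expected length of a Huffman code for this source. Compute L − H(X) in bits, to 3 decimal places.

0.144 bits

Entropy H = −Σ p log₂ p ≈ 1.7778 bits.
Huffman merges: 13/250+249/1000→301/1000; 301/1000+8/25→621/1000; 379/1000+621/1000→1. L = 961/500 ≈ 1.9220.
L − H = 1.9220 − 1.7778 = 0.144 bits.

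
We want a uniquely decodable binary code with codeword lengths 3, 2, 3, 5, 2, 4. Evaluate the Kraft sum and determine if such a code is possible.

With common denominator 2^5 = 32: Σ 2^(−ℓᵢ) = 4/32 + 8/32 + 4/32 + 1/32 + 8/32 + 2/32 = 27/32 = 0.84375.
Kraft's inequality requires Σ ≤ 1; here Σ = 0.84375 ≤ 1, so such a prefix code exists.

0.84375; yes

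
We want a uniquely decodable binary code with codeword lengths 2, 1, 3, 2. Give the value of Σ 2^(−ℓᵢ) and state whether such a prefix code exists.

1.125; no

With common denominator 2^3 = 8: Σ 2^(−ℓᵢ) = 2/8 + 4/8 + 1/8 + 2/8 = 9/8 = 1.125.
Kraft's inequality requires Σ ≤ 1; here Σ = 1.125 > 1, so no such prefix code exists.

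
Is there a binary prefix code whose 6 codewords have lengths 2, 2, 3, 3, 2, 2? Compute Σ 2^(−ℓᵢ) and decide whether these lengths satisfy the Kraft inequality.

1.25; no

With common denominator 2^3 = 8: Σ 2^(−ℓᵢ) = 2/8 + 2/8 + 1/8 + 1/8 + 2/8 + 2/8 = 10/8 = 1.25.
Kraft's inequality requires Σ ≤ 1; here Σ = 1.25 > 1, so no such prefix code exists.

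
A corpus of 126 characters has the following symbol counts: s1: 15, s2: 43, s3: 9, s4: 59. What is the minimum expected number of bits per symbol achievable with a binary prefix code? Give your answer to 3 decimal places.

1.722 bits/symbol

Probabilities are the counts divided by 126.
Repeatedly combine the two least-probable nodes; the expected code length is the sum of the merged weights.
merge 1/14 + 5/42 → 4/21
merge 4/21 + 43/126 → 67/126
merge 59/126 + 67/126 → 1
L = 4/21 + 67/126 + 1 = 31/18 ≈ 1.722 bits/symbol.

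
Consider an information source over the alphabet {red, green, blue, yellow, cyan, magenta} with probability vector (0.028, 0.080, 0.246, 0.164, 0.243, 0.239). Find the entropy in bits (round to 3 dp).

2.351 bits

H = −Σ pᵢ log₂ pᵢ.
−0.028·log₂(0.028) = 0.1444
−0.080·log₂(0.080) = 0.2915
−0.246·log₂(0.246) = 0.4977
−0.164·log₂(0.164) = 0.4278
−0.243·log₂(0.243) = 0.4960
−0.239·log₂(0.239) = 0.4935
Sum ≈ 2.3509 → 2.351 bits.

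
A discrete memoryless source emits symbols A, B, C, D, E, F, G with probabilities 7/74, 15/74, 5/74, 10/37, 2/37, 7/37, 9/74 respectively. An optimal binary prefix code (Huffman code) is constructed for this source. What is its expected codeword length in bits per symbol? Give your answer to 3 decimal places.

2.649 bits/symbol

Repeatedly combine the two least-probable nodes; the expected code length is the sum of the merged weights.
merge 2/37 + 5/74 → 9/74
merge 7/74 + 9/74 → 8/37
merge 9/74 + 7/37 → 23/74
merge 15/74 + 8/37 → 31/74
merge 10/37 + 23/74 → 43/74
merge 31/74 + 43/74 → 1
L = 9/74 + 8/37 + 23/74 + 31/74 + 43/74 + 1 = 98/37 ≈ 2.649 bits/symbol.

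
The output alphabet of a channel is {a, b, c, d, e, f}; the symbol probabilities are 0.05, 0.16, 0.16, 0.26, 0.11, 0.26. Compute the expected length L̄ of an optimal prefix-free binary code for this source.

Repeatedly combine the two least-probable nodes; the expected code length is the sum of the merged weights.
merge 1/20 + 11/100 → 4/25
merge 4/25 + 4/25 → 8/25
merge 4/25 + 13/50 → 21/50
merge 13/50 + 8/25 → 29/50
merge 21/50 + 29/50 → 1
L = 4/25 + 8/25 + 21/50 + 29/50 + 1 = 62/25 = 2.48 bits/symbol.

2.48 bits/symbol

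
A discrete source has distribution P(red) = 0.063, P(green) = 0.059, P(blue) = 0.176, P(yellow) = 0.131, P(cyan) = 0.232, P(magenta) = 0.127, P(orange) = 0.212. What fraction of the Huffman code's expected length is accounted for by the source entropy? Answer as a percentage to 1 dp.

99.3%

Entropy H = −Σ p log₂ p ≈ 2.6590 bits.
Huffman merges: 59/1000+63/1000→61/500; 61/500+127/1000→249/1000; 131/1000+22/125→307/1000; 53/250+29/125→111/250; 249/1000+307/1000→139/250; 111/250+139/250→1. L = 1339/500 ≈ 2.6780.
Efficiency = H/L = 2.6590/2.6780 = 99.3%.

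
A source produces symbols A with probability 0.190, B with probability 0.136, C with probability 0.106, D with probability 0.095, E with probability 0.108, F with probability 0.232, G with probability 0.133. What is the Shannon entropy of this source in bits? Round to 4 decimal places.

H = −Σ pᵢ log₂ pᵢ.
−0.190·log₂(0.190) = 0.4552
−0.136·log₂(0.136) = 0.3915
−0.106·log₂(0.106) = 0.3432
−0.095·log₂(0.095) = 0.3226
−0.108·log₂(0.108) = 0.3468
−0.232·log₂(0.232) = 0.4890
−0.133·log₂(0.133) = 0.3871
Sum ≈ 2.7354 → 2.7354 bits.

2.7354 bits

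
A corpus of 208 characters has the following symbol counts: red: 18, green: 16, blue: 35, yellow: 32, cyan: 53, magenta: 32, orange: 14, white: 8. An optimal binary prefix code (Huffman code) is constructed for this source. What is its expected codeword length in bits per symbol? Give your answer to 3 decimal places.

2.846 bits/symbol

Probabilities are the counts divided by 208.
Repeatedly combine the two least-probable nodes; the expected code length is the sum of the merged weights.
merge 1/26 + 7/104 → 11/104
merge 1/13 + 9/104 → 17/104
merge 11/104 + 2/13 → 27/104
merge 2/13 + 17/104 → 33/104
merge 35/208 + 53/208 → 11/26
merge 27/104 + 33/104 → 15/26
merge 11/26 + 15/26 → 1
L = 11/104 + 17/104 + 27/104 + 33/104 + 11/26 + 15/26 + 1 = 37/13 ≈ 2.846 bits/symbol.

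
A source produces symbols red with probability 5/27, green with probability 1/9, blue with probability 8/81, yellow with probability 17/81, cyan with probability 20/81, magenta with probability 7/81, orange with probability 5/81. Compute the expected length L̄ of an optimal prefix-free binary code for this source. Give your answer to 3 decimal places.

Repeatedly combine the two least-probable nodes; the expected code length is the sum of the merged weights.
merge 5/81 + 7/81 → 4/27
merge 8/81 + 1/9 → 17/81
merge 4/27 + 5/27 → 1/3
merge 17/81 + 17/81 → 34/81
merge 20/81 + 1/3 → 47/81
merge 34/81 + 47/81 → 1
L = 4/27 + 17/81 + 1/3 + 34/81 + 47/81 + 1 = 218/81 ≈ 2.691 bits/symbol.

2.691 bits/symbol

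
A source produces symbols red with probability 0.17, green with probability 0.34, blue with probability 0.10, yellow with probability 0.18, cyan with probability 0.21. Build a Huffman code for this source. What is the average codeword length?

2.27 bits/symbol

Repeatedly combine the two least-probable nodes; the expected code length is the sum of the merged weights.
merge 1/10 + 17/100 → 27/100
merge 9/50 + 21/100 → 39/100
merge 27/100 + 17/50 → 61/100
merge 39/100 + 61/100 → 1
L = 27/100 + 39/100 + 61/100 + 1 = 227/100 = 2.27 bits/symbol.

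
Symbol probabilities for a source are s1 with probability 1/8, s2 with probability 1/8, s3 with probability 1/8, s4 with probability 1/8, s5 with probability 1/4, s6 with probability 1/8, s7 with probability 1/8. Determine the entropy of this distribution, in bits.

2.75 bits

Each probability is a power of 1/2, so log₂(1/p) is an integer.
H = Σ p·log₂(1/p) = 1/8·3 + 1/8·3 + 1/8·3 + 1/8·3 + 1/4·2 + 1/8·3 + 1/8·3 = 2.75 bits.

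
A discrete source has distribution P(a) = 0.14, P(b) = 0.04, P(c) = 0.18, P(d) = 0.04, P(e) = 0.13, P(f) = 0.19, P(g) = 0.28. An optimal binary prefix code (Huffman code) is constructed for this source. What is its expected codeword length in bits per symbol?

Repeatedly combine the two least-probable nodes; the expected code length is the sum of the merged weights.
merge 1/25 + 1/25 → 2/25
merge 2/25 + 13/100 → 21/100
merge 7/50 + 9/50 → 8/25
merge 19/100 + 21/100 → 2/5
merge 7/25 + 8/25 → 3/5
merge 2/5 + 3/5 → 1
L = 2/25 + 21/100 + 8/25 + 2/5 + 3/5 + 1 = 261/100 = 2.61 bits/symbol.

2.61 bits/symbol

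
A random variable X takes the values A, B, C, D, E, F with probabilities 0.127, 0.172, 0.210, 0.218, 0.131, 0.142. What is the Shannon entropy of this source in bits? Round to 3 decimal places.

H = −Σ pᵢ log₂ pᵢ.
−0.127·log₂(0.127) = 0.3781
−0.172·log₂(0.172) = 0.4368
−0.210·log₂(0.210) = 0.4728
−0.218·log₂(0.218) = 0.4791
−0.131·log₂(0.131) = 0.3841
−0.142·log₂(0.142) = 0.3999
Sum ≈ 2.5508 → 2.551 bits.

2.551 bits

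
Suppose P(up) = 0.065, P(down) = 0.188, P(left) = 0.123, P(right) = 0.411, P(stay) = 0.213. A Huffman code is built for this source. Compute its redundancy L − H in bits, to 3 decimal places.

0.069 bits

Entropy H = −Σ p log₂ p ≈ 2.0839 bits.
Huffman merges: 13/200+123/1000→47/250; 47/250+47/250→47/125; 213/1000+47/125→589/1000; 411/1000+589/1000→1. L = 2153/1000 ≈ 2.1530.
L − H = 2.1530 − 2.0839 = 0.069 bits.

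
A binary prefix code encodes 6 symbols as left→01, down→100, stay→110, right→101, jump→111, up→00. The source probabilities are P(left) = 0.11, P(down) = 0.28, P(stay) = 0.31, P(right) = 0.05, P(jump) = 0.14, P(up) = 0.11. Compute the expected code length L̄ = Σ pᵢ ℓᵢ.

L̄ = Σ pᵢ·ℓᵢ = 0.11·2 + 0.28·3 + 0.31·3 + 0.05·3 + 0.14·3 + 0.11·2 = 2.78 bits/symbol.

2.78 bits/symbol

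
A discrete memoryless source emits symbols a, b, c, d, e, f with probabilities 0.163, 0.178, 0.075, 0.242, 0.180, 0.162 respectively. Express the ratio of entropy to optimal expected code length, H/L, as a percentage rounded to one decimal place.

Entropy H = −Σ p log₂ p ≈ 2.5161 bits.
Huffman merges: 3/40+81/500→237/1000; 163/1000+89/500→341/1000; 9/50+237/1000→417/1000; 121/500+341/1000→583/1000; 417/1000+583/1000→1. L = 1289/500 ≈ 2.5780.
Efficiency = H/L = 2.5161/2.5780 = 97.6%.

97.6%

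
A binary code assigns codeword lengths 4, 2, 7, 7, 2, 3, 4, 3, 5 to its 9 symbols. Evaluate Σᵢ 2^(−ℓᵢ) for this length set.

With common denominator 2^7 = 128: Σ 2^(−ℓᵢ) = 8/128 + 32/128 + 1/128 + 1/128 + 32/128 + 16/128 + 8/128 + 16/128 + 4/128 = 118/128 = 0.921875.

0.921875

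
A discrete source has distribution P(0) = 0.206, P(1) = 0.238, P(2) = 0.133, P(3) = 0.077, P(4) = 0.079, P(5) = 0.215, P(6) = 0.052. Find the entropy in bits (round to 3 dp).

H = −Σ pᵢ log₂ pᵢ.
−0.206·log₂(0.206) = 0.4695
−0.238·log₂(0.238) = 0.4929
−0.133·log₂(0.133) = 0.3871
−0.077·log₂(0.077) = 0.2848
−0.079·log₂(0.079) = 0.2893
−0.215·log₂(0.215) = 0.4768
−0.052·log₂(0.052) = 0.2218
Sum ≈ 2.6222 → 2.622 bits.

2.622 bits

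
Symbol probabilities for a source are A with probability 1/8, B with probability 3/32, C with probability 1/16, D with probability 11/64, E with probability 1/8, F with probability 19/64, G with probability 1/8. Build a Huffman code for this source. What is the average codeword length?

2.6875 bits/symbol

Repeatedly combine the two least-probable nodes; the expected code length is the sum of the merged weights.
merge 1/16 + 3/32 → 5/32
merge 1/8 + 1/8 → 1/4
merge 1/8 + 5/32 → 9/32
merge 11/64 + 1/4 → 27/64
merge 9/32 + 19/64 → 37/64
merge 27/64 + 37/64 → 1
L = 5/32 + 1/4 + 9/32 + 27/64 + 37/64 + 1 = 43/16 = 2.6875 bits/symbol.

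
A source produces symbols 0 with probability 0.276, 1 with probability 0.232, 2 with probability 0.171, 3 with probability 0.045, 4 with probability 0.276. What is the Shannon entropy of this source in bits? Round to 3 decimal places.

2.151 bits

H = −Σ pᵢ log₂ pᵢ.
−0.276·log₂(0.276) = 0.5126
−0.232·log₂(0.232) = 0.4890
−0.171·log₂(0.171) = 0.4357
−0.045·log₂(0.045) = 0.2013
−0.276·log₂(0.276) = 0.5126
Sum ≈ 2.1512 → 2.151 bits.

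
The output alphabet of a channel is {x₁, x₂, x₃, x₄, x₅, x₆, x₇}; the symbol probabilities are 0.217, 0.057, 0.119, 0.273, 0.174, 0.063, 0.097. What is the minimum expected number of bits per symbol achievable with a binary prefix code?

Repeatedly combine the two least-probable nodes; the expected code length is the sum of the merged weights.
merge 57/1000 + 63/1000 → 3/25
merge 97/1000 + 119/1000 → 27/125
merge 3/25 + 87/500 → 147/500
merge 27/125 + 217/1000 → 433/1000
merge 273/1000 + 147/500 → 567/1000
merge 433/1000 + 567/1000 → 1
L = 3/25 + 27/125 + 147/500 + 433/1000 + 567/1000 + 1 = 263/100 = 2.63 bits/symbol.

2.63 bits/symbol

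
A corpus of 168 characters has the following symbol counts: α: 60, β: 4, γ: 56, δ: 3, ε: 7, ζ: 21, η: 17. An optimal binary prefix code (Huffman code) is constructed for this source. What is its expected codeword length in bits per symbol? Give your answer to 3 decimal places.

2.262 bits/symbol

Probabilities are the counts divided by 168.
Repeatedly combine the two least-probable nodes; the expected code length is the sum of the merged weights.
merge 1/56 + 1/42 → 1/24
merge 1/24 + 1/24 → 1/12
merge 1/12 + 17/168 → 31/168
merge 1/8 + 31/168 → 13/42
merge 13/42 + 1/3 → 9/14
merge 5/14 + 9/14 → 1
L = 1/24 + 1/12 + 31/168 + 13/42 + 9/14 + 1 = 95/42 ≈ 2.262 bits/symbol.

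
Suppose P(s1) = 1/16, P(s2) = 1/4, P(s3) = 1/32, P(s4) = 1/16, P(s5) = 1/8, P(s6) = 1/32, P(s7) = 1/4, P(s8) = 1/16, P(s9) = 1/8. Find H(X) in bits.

2.8125 bits

Each probability is a power of 1/2, so log₂(1/p) is an integer.
H = Σ p·log₂(1/p) = 1/16·4 + 1/4·2 + 1/32·5 + 1/16·4 + 1/8·3 + 1/32·5 + 1/4·2 + 1/16·4 + 1/8·3 = 2.8125 bits.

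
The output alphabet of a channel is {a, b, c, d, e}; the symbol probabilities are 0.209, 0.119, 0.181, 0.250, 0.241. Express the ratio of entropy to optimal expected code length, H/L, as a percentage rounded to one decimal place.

99.1%

Entropy H = −Σ p log₂ p ≈ 2.2785 bits.
Huffman merges: 119/1000+181/1000→3/10; 209/1000+241/1000→9/20; 1/4+3/10→11/20; 9/20+11/20→1. L = 23/10 ≈ 2.3000.
Efficiency = H/L = 2.2785/2.3000 = 99.1%.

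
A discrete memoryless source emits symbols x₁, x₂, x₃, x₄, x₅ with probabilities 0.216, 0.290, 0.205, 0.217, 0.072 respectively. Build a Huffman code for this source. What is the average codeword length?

2.277 bits/symbol

Repeatedly combine the two least-probable nodes; the expected code length is the sum of the merged weights.
merge 9/125 + 41/200 → 277/1000
merge 27/125 + 217/1000 → 433/1000
merge 277/1000 + 29/100 → 567/1000
merge 433/1000 + 567/1000 → 1
L = 277/1000 + 433/1000 + 567/1000 + 1 = 2277/1000 = 2.277 bits/symbol.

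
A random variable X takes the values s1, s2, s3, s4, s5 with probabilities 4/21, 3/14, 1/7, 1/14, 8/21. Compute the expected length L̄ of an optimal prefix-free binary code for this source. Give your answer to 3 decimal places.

2.214 bits/symbol

Repeatedly combine the two least-probable nodes; the expected code length is the sum of the merged weights.
merge 1/14 + 1/7 → 3/14
merge 4/21 + 3/14 → 17/42
merge 3/14 + 8/21 → 25/42
merge 17/42 + 25/42 → 1
L = 3/14 + 17/42 + 25/42 + 1 = 31/14 ≈ 2.214 bits/symbol.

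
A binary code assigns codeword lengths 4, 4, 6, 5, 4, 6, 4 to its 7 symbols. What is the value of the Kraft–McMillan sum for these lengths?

0.3125

With common denominator 2^6 = 64: Σ 2^(−ℓᵢ) = 4/64 + 4/64 + 1/64 + 2/64 + 4/64 + 1/64 + 4/64 = 20/64 = 0.3125.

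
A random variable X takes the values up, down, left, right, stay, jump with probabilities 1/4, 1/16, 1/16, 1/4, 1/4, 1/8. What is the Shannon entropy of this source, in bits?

2.375 bits

Each probability is a power of 1/2, so log₂(1/p) is an integer.
H = Σ p·log₂(1/p) = 1/4·2 + 1/16·4 + 1/16·4 + 1/4·2 + 1/4·2 + 1/8·3 = 2.375 bits.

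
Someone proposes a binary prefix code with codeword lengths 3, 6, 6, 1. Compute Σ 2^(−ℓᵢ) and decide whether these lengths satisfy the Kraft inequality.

With common denominator 2^6 = 64: Σ 2^(−ℓᵢ) = 8/64 + 1/64 + 1/64 + 32/64 = 42/64 = 0.65625.
Kraft's inequality requires Σ ≤ 1; here Σ = 0.65625 ≤ 1, so such a prefix code exists.

0.65625; yes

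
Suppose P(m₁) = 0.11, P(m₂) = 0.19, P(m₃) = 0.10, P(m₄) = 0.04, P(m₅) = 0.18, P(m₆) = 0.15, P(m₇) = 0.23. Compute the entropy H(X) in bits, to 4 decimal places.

2.6670 bits

H = −Σ pᵢ log₂ pᵢ.
−0.11·log₂(0.11) = 0.3503
−0.19·log₂(0.19) = 0.4552
−0.10·log₂(0.10) = 0.3322
−0.04·log₂(0.04) = 0.1858
−0.18·log₂(0.18) = 0.4453
−0.15·log₂(0.15) = 0.4105
−0.23·log₂(0.23) = 0.4877
Sum ≈ 2.6670 → 2.6670 bits.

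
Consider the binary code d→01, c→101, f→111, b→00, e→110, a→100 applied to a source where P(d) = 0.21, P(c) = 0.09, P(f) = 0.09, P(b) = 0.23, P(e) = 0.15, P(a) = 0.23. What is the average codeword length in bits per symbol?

L̄ = Σ pᵢ·ℓᵢ = 0.21·2 + 0.09·3 + 0.09·3 + 0.23·2 + 0.15·3 + 0.23·3 = 2.56 bits/symbol.

2.56 bits/symbol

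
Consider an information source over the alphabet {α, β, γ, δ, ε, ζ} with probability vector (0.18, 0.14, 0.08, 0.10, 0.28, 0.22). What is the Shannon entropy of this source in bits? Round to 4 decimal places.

2.4609 bits

H = −Σ pᵢ log₂ pᵢ.
−0.18·log₂(0.18) = 0.4453
−0.14·log₂(0.14) = 0.3971
−0.08·log₂(0.08) = 0.2915
−0.10·log₂(0.10) = 0.3322
−0.28·log₂(0.28) = 0.5142
−0.22·log₂(0.22) = 0.4806
Sum ≈ 2.4609 → 2.4609 bits.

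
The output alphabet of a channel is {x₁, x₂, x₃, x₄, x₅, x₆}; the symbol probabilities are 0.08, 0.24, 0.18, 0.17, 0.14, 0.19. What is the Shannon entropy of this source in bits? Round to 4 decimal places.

2.5179 bits

H = −Σ pᵢ log₂ pᵢ.
−0.08·log₂(0.08) = 0.2915
−0.24·log₂(0.24) = 0.4941
−0.18·log₂(0.18) = 0.4453
−0.17·log₂(0.17) = 0.4346
−0.14·log₂(0.14) = 0.3971
−0.19·log₂(0.19) = 0.4552
Sum ≈ 2.5179 → 2.5179 bits.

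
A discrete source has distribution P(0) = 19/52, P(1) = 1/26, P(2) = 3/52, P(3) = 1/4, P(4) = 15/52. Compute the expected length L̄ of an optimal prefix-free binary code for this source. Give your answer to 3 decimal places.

Repeatedly combine the two least-probable nodes; the expected code length is the sum of the merged weights.
merge 1/26 + 3/52 → 5/52
merge 5/52 + 1/4 → 9/26
merge 15/52 + 9/26 → 33/52
merge 19/52 + 33/52 → 1
L = 5/52 + 9/26 + 33/52 + 1 = 27/13 ≈ 2.077 bits/symbol.

2.077 bits/symbol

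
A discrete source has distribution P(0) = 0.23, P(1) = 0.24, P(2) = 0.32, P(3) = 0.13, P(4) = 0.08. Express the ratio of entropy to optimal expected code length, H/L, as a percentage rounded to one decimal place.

98.7%

Entropy H = −Σ p log₂ p ≈ 2.1820 bits.
Huffman merges: 2/25+13/100→21/100; 21/100+23/100→11/25; 6/25+8/25→14/25; 11/25+14/25→1. L = 221/100 ≈ 2.2100.
Efficiency = H/L = 2.1820/2.2100 = 98.7%.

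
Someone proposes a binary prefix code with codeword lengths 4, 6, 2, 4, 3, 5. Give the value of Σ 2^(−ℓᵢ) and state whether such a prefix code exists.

0.546875; yes

With common denominator 2^6 = 64: Σ 2^(−ℓᵢ) = 4/64 + 1/64 + 16/64 + 4/64 + 8/64 + 2/64 = 35/64 = 0.546875.
Kraft's inequality requires Σ ≤ 1; here Σ = 0.546875 ≤ 1, so such a prefix code exists.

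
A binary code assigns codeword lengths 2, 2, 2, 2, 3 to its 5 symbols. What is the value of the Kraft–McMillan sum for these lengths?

1.125

With common denominator 2^3 = 8: Σ 2^(−ℓᵢ) = 2/8 + 2/8 + 2/8 + 2/8 + 1/8 = 9/8 = 1.125.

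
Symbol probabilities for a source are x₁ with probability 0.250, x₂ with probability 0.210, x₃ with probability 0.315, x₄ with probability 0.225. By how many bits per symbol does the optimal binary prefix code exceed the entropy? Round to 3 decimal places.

0.018 bits

Entropy H = −Σ p log₂ p ≈ 1.9820 bits.
Huffman merges: 21/100+9/40→87/200; 1/4+63/200→113/200; 87/200+113/200→1. L = 2 ≈ 2.0000.
L − H = 2.0000 − 1.9820 = 0.018 bits.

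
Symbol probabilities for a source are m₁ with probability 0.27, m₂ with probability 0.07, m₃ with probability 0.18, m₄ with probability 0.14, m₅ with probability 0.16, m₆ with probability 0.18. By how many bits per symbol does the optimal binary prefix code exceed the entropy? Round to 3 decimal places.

Entropy H = −Σ p log₂ p ≈ 2.4893 bits.
Huffman merges: 7/100+7/50→21/100; 4/25+9/50→17/50; 9/50+21/100→39/100; 27/100+17/50→61/100; 39/100+61/100→1. L = 51/20 ≈ 2.5500.
L − H = 2.5500 − 2.4893 = 0.061 bits.

0.061 bits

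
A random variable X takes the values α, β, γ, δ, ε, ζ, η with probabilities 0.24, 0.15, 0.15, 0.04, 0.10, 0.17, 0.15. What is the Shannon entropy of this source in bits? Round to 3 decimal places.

2.678 bits

H = −Σ pᵢ log₂ pᵢ.
−0.24·log₂(0.24) = 0.4941
−0.15·log₂(0.15) = 0.4105
−0.15·log₂(0.15) = 0.4105
−0.04·log₂(0.04) = 0.1858
−0.10·log₂(0.10) = 0.3322
−0.17·log₂(0.17) = 0.4346
−0.15·log₂(0.15) = 0.4105
Sum ≈ 2.6783 → 2.678 bits.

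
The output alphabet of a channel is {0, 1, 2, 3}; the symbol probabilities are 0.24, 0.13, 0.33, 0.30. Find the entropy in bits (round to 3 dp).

H = −Σ pᵢ log₂ pᵢ.
−0.24·log₂(0.24) = 0.4941
−0.13·log₂(0.13) = 0.3826
−0.33·log₂(0.33) = 0.5278
−0.30·log₂(0.30) = 0.5211
Sum ≈ 1.9257 → 1.926 bits.

1.926 bits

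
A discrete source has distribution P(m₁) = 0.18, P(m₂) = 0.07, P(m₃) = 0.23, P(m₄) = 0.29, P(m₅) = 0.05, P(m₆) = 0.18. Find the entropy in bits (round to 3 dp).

2.381 bits

H = −Σ pᵢ log₂ pᵢ.
−0.18·log₂(0.18) = 0.4453
−0.07·log₂(0.07) = 0.2686
−0.23·log₂(0.23) = 0.4877
−0.29·log₂(0.29) = 0.5179
−0.05·log₂(0.05) = 0.2161
−0.18·log₂(0.18) = 0.4453
Sum ≈ 2.3808 → 2.381 bits.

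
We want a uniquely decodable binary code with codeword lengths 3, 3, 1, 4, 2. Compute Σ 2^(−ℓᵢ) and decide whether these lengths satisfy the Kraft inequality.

With common denominator 2^4 = 16: Σ 2^(−ℓᵢ) = 2/16 + 2/16 + 8/16 + 1/16 + 4/16 = 17/16 = 1.0625.
Kraft's inequality requires Σ ≤ 1; here Σ = 1.0625 > 1, so no such prefix code exists.

1.0625; no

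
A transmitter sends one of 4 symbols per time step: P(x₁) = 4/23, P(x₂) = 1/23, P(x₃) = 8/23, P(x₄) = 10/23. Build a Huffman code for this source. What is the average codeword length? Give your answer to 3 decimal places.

Repeatedly combine the two least-probable nodes; the expected code length is the sum of the merged weights.
merge 1/23 + 4/23 → 5/23
merge 5/23 + 8/23 → 13/23
merge 10/23 + 13/23 → 1
L = 5/23 + 13/23 + 1 = 41/23 ≈ 1.783 bits/symbol.

1.783 bits/symbol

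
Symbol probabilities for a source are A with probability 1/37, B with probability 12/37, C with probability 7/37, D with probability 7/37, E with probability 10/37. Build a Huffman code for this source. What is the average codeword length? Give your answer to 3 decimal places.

Repeatedly combine the two least-probable nodes; the expected code length is the sum of the merged weights.
merge 1/37 + 7/37 → 8/37
merge 7/37 + 8/37 → 15/37
merge 10/37 + 12/37 → 22/37
merge 15/37 + 22/37 → 1
L = 8/37 + 15/37 + 22/37 + 1 = 82/37 ≈ 2.216 bits/symbol.

2.216 bits/symbol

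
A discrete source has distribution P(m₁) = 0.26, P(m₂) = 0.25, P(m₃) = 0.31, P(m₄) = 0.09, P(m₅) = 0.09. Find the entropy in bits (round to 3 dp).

2.154 bits

H = −Σ pᵢ log₂ pᵢ.
−0.26·log₂(0.26) = 0.5053
−0.25·log₂(0.25) = 0.5000
−0.31·log₂(0.31) = 0.5238
−0.09·log₂(0.09) = 0.3127
−0.09·log₂(0.09) = 0.3127
Sum ≈ 2.1544 → 2.154 bits.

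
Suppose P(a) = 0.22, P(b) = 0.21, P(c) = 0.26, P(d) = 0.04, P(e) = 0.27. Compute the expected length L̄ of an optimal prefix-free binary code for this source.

2.25 bits/symbol

Repeatedly combine the two least-probable nodes; the expected code length is the sum of the merged weights.
merge 1/25 + 21/100 → 1/4
merge 11/50 + 1/4 → 47/100
merge 13/50 + 27/100 → 53/100
merge 47/100 + 53/100 → 1
L = 1/4 + 47/100 + 53/100 + 1 = 9/4 = 2.25 bits/symbol.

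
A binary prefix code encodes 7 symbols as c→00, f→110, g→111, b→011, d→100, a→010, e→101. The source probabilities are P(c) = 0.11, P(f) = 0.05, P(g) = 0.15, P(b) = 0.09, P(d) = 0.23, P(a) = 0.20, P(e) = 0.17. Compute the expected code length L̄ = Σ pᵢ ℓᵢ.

2.89 bits/symbol

L̄ = Σ pᵢ·ℓᵢ = 0.11·2 + 0.05·3 + 0.15·3 + 0.09·3 + 0.23·3 + 0.20·3 + 0.17·3 = 2.89 bits/symbol.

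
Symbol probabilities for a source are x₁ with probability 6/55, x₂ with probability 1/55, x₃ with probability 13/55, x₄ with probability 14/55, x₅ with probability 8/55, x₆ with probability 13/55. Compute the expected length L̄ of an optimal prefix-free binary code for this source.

2.4 bits/symbol

Repeatedly combine the two least-probable nodes; the expected code length is the sum of the merged weights.
merge 1/55 + 6/55 → 7/55
merge 7/55 + 8/55 → 3/11
merge 13/55 + 13/55 → 26/55
merge 14/55 + 3/11 → 29/55
merge 26/55 + 29/55 → 1
L = 7/55 + 3/11 + 26/55 + 29/55 + 1 = 12/5 = 2.4 bits/symbol.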